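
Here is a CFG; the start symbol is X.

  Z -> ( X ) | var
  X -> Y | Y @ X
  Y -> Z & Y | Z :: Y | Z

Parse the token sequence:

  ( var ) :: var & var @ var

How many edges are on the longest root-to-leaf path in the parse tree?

6

[X [Y [Z ( [X [Y [Z var]]] )] :: [Y [Z var] & [Y [Z var]]]] @ [X [Y [Z var]]]]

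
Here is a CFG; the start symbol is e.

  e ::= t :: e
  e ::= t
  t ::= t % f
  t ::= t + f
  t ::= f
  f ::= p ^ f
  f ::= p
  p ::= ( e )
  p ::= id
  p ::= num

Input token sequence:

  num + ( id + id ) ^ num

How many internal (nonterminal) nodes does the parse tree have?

[e [t [t [f [p num]]] + [f [p ( [e [t [t [f [p id]]] + [f [p id]]]] )] ^ [f [p num]]]]]

16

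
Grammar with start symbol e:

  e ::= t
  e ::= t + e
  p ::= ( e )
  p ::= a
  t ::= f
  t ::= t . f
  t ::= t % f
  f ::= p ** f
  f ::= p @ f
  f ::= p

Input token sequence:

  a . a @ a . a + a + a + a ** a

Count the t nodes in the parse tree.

[e [t [t [t [f [p a]]] . [f [p a] @ [f [p a]]]] . [f [p a]]] + [e [t [f [p a]]] + [e [t [f [p a]]] + [e [t [f [p a] ** [f [p a]]]]]]]]

6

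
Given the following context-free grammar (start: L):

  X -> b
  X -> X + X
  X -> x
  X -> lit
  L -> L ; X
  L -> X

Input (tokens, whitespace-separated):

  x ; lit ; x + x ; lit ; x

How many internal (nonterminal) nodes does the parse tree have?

12

[L [L [L [L [L [X x]] ; [X lit]] ; [X [X x] + [X x]]] ; [X lit]] ; [X x]]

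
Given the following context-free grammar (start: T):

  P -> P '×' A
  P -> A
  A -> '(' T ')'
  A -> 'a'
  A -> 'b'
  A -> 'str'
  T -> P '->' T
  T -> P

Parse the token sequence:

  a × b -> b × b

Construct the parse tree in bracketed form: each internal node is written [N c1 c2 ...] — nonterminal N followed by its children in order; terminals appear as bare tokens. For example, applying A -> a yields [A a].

T
P -> T
P × A -> T
A × A -> T
a × A -> T
a × b -> T
a × b -> P
a × b -> P × A
a × b -> A × A
a × b -> b × A
a × b -> b × b

[T [P [P [A a]] × [A b]] -> [T [P [P [A b]] × [A b]]]]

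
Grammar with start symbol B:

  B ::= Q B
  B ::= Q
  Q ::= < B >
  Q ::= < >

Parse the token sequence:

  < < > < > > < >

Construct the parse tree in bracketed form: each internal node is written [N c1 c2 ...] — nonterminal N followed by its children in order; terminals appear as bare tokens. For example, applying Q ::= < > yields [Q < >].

B
Q B
< B > B
< Q B > B
< < > B > B
< < > Q > B
< < > < > > B
< < > < > > Q
< < > < > > < >

[B [Q < [B [Q < >] [B [Q < >]]] >] [B [Q < >]]]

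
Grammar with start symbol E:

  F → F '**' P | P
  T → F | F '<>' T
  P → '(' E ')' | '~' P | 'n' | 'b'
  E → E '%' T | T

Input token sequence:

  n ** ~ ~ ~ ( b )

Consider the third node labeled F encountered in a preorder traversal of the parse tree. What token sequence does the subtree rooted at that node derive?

b

[E [T [F [F [P n]] ** [P ~ [P ~ [P ~ [P ( [E [T [F [P b]]]] )]]]]]]]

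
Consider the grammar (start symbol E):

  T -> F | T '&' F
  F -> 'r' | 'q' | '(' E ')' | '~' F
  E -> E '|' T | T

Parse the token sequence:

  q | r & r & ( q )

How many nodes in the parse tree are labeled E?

3

[E [E [T [F q]]] | [T [T [T [F r]] & [F r]] & [F ( [E [T [F q]]] )]]]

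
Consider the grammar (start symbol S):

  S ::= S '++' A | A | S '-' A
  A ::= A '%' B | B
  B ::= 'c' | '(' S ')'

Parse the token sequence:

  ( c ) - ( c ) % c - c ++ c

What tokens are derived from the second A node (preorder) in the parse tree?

[S [S [S [S [A [B ( [S [A [B c]]] )]]] - [A [A [B ( [S [A [B c]]] )]] % [B c]]] - [A [B c]]] ++ [A [B c]]]

c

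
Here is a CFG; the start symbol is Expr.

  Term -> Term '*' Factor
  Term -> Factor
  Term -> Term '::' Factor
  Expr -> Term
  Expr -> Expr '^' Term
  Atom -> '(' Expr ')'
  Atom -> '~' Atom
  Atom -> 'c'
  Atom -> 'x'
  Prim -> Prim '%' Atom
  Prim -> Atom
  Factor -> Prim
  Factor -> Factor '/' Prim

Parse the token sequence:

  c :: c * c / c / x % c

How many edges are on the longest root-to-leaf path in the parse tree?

[Expr [Term [Term [Term [Factor [Prim [Atom c]]]] :: [Factor [Prim [Atom c]]]] * [Factor [Factor [Factor [Prim [Atom c]]] / [Prim [Atom c]]] / [Prim [Prim [Atom x]] % [Atom c]]]]]

7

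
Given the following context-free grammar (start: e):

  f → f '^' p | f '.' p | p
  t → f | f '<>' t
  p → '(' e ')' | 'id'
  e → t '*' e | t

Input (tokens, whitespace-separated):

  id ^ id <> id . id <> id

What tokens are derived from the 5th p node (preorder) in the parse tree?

id

[e [t [f [f [p id]] ^ [p id]] <> [t [f [f [p id]] . [p id]] <> [t [f [p id]]]]]]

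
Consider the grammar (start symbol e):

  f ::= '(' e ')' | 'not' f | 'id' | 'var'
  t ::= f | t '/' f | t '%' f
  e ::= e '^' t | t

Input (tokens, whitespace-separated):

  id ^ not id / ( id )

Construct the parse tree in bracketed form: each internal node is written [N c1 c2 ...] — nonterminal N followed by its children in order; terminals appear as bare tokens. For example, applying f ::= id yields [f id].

[e [e [t [f id]]] ^ [t [t [f not [f id]]] / [f ( [e [t [f id]]] )]]]

e
e ^ t
t ^ t
f ^ t
id ^ t
id ^ t / f
id ^ f / f
id ^ not f / f
id ^ not id / f
id ^ not id / ( e )
id ^ not id / ( t )
id ^ not id / ( f )
id ^ not id / ( id )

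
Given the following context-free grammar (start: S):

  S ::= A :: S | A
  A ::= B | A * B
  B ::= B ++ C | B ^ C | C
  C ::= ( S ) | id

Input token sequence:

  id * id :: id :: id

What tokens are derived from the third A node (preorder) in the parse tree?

[S [A [A [B [C id]]] * [B [C id]]] :: [S [A [B [C id]]] :: [S [A [B [C id]]]]]]

id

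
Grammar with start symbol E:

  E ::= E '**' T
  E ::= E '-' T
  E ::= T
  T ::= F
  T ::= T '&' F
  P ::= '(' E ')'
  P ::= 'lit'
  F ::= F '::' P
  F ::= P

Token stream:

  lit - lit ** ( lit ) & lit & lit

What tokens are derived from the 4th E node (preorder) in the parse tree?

[E [E [E [T [F [P lit]]]] - [T [F [P lit]]]] ** [T [T [T [F [P ( [E [T [F [P lit]]]] )]]] & [F [P lit]]] & [F [P lit]]]]

lit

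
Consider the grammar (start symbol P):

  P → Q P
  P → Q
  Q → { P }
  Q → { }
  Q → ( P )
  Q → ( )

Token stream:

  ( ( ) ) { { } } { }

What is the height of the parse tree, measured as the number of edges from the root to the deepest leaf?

5

[P [Q ( [P [Q ( )]] )] [P [Q { [P [Q { }]] }] [P [Q { }]]]]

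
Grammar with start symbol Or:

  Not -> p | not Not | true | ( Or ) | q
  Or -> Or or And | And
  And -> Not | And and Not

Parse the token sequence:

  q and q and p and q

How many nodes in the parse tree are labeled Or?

1

[Or [And [And [And [And [Not q]] and [Not q]] and [Not p]] and [Not q]]]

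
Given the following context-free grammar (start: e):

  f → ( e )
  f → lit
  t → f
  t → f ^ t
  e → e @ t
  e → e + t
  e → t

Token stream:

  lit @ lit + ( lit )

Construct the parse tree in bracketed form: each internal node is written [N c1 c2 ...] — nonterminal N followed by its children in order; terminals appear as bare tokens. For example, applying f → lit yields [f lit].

[e [e [e [t [f lit]]] @ [t [f lit]]] + [t [f ( [e [t [f lit]]] )]]]

e
e + t
e @ t + t
t @ t + t
f @ t + t
lit @ t + t
lit @ f + t
lit @ lit + t
lit @ lit + f
lit @ lit + ( e )
lit @ lit + ( t )
lit @ lit + ( f )
lit @ lit + ( lit )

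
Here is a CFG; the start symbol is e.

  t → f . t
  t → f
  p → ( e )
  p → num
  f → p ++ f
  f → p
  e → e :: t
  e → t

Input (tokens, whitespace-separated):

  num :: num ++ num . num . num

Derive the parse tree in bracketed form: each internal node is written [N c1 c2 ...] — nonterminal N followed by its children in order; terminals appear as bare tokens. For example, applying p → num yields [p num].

[e [e [t [f [p num]]]] :: [t [f [p num] ++ [f [p num]]] . [t [f [p num]] . [t [f [p num]]]]]]

e
e :: t
t :: t
f :: t
p :: t
num :: t
num :: f . t
num :: p ++ f . t
num :: num ++ f . t
num :: num ++ p . t
num :: num ++ num . t
num :: num ++ num . f . t
num :: num ++ num . p . t
num :: num ++ num . num . t
num :: num ++ num . num . f
num :: num ++ num . num . p
num :: num ++ num . num . num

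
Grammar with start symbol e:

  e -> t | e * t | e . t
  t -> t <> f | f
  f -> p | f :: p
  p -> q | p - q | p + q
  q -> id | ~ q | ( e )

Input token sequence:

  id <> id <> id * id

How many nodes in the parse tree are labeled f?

[e [e [t [t [t [f [p [q id]]]] <> [f [p [q id]]]] <> [f [p [q id]]]]] * [t [f [p [q id]]]]]

4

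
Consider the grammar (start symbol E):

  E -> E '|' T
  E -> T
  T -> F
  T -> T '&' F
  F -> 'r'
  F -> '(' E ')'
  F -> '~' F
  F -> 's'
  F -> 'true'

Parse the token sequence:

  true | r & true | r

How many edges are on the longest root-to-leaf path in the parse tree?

[E [E [E [T [F true]]] | [T [T [F r]] & [F true]]] | [T [F r]]]

5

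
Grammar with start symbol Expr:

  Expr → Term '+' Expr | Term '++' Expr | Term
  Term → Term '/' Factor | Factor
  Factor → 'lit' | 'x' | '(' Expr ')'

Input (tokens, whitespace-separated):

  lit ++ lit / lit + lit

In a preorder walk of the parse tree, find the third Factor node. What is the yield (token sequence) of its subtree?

[Expr [Term [Factor lit]] ++ [Expr [Term [Term [Factor lit]] / [Factor lit]] + [Expr [Term [Factor lit]]]]]

lit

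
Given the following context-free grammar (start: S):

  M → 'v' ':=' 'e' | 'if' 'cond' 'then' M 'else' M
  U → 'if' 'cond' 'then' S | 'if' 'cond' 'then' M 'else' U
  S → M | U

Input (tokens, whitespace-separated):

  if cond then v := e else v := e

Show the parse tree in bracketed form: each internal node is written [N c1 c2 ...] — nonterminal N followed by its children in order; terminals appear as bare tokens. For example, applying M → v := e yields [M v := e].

S
M
if cond then M else M
if cond then v := e else M
if cond then v := e else v := e

[S [M if cond then [M v := e] else [M v := e]]]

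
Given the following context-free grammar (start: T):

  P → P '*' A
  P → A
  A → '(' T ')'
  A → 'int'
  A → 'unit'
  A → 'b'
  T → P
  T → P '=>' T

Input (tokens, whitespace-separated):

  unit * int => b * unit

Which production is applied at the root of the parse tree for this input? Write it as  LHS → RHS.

[T [P [P [A unit]] * [A int]] => [T [P [P [A b]] * [A unit]]]]

T → P '=>' T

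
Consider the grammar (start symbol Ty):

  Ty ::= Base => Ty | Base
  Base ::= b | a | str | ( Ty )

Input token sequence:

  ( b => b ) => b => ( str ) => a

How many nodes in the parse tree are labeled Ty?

7

[Ty [Base ( [Ty [Base b] => [Ty [Base b]]] )] => [Ty [Base b] => [Ty [Base ( [Ty [Base str]] )] => [Ty [Base a]]]]]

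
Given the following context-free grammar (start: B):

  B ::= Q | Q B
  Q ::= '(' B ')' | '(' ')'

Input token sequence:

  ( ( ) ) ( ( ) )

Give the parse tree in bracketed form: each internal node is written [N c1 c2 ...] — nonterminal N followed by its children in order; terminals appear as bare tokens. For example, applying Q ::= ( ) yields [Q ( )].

B
Q B
( B ) B
( Q ) B
( ( ) ) B
( ( ) ) Q
( ( ) ) ( B )
( ( ) ) ( Q )
( ( ) ) ( ( ) )

[B [Q ( [B [Q ( )]] )] [B [Q ( [B [Q ( )]] )]]]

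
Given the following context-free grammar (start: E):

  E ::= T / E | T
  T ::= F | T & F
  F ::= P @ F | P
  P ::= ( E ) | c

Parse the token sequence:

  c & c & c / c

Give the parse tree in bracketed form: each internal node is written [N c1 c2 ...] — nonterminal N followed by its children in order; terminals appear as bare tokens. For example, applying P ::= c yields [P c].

[E [T [T [T [F [P c]]] & [F [P c]]] & [F [P c]]] / [E [T [F [P c]]]]]

E
T / E
T & F / E
T & F & F / E
F & F & F / E
P & F & F / E
c & F & F / E
c & P & F / E
c & c & F / E
c & c & P / E
c & c & c / E
c & c & c / T
c & c & c / F
c & c & c / P
c & c & c / c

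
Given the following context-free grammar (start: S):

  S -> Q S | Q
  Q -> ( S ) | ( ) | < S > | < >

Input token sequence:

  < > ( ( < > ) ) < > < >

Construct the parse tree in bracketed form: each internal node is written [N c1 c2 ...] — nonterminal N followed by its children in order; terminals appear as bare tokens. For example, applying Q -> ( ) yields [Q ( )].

[S [Q < >] [S [Q ( [S [Q ( [S [Q < >]] )]] )] [S [Q < >] [S [Q < >]]]]]

S
Q S
< > S
< > Q S
< > ( S ) S
< > ( Q ) S
< > ( ( S ) ) S
< > ( ( Q ) ) S
< > ( ( < > ) ) S
< > ( ( < > ) ) Q S
< > ( ( < > ) ) < > S
< > ( ( < > ) ) < > Q
< > ( ( < > ) ) < > < >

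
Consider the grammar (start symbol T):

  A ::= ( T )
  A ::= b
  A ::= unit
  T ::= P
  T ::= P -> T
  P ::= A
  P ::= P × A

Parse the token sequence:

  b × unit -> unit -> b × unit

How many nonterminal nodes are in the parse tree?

[T [P [P [A b]] × [A unit]] -> [T [P [A unit]] -> [T [P [P [A b]] × [A unit]]]]]

13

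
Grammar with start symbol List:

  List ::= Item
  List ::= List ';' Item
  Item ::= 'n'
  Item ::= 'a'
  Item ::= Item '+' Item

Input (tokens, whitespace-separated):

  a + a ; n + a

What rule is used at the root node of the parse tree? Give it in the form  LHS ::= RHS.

List ::= List ';' Item

[List [List [Item [Item a] + [Item a]]] ; [Item [Item n] + [Item a]]]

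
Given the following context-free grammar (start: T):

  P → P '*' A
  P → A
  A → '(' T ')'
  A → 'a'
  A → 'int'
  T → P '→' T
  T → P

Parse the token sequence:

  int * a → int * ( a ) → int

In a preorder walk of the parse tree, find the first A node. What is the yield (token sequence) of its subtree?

int

[T [P [P [A int]] * [A a]] → [T [P [P [A int]] * [A ( [T [P [A a]]] )]] → [T [P [A int]]]]]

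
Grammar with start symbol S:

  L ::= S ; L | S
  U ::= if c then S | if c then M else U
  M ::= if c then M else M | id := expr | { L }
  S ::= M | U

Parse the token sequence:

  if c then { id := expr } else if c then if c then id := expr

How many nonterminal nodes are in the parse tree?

[S [U if c then [M { [L [S [M id := expr]]] }] else [U if c then [S [U if c then [S [M id := expr]]]]]]]

11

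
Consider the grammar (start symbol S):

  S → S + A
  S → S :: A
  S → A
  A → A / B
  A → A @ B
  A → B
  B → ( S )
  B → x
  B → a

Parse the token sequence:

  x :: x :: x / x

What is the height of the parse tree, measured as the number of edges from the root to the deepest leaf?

[S [S [S [A [B x]]] :: [A [B x]]] :: [A [A [B x]] / [B x]]]

5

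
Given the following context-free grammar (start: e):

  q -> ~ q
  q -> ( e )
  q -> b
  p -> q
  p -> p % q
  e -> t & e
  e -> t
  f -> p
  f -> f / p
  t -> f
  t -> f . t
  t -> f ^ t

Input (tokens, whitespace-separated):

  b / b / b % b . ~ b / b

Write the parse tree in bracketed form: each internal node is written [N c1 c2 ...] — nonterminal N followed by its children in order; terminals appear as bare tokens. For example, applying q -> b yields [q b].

e
t
f . t
f / p . t
f / p / p . t
p / p / p . t
q / p / p . t
b / p / p . t
b / q / p . t
b / b / p . t
b / b / p % q . t
b / b / q % q . t
b / b / b % q . t
b / b / b % b . t
b / b / b % b . f
b / b / b % b . f / p
b / b / b % b . p / p
b / b / b % b . q / p
b / b / b % b . ~ q / p
b / b / b % b . ~ b / p
b / b / b % b . ~ b / q
b / b / b % b . ~ b / b

[e [t [f [f [f [p [q b]]] / [p [q b]]] / [p [p [q b]] % [q b]]] . [t [f [f [p [q ~ [q b]]]] / [p [q b]]]]]]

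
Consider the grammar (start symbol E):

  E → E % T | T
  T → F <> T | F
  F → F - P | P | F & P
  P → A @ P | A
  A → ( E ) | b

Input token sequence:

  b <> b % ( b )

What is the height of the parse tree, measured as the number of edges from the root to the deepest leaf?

10

[E [E [T [F [P [A b]]] <> [T [F [P [A b]]]]]] % [T [F [P [A ( [E [T [F [P [A b]]]]] )]]]]]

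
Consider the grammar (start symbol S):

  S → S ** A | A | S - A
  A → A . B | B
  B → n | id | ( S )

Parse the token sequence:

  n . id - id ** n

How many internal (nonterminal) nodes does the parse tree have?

11

[S [S [S [A [A [B n]] . [B id]]] - [A [B id]]] ** [A [B n]]]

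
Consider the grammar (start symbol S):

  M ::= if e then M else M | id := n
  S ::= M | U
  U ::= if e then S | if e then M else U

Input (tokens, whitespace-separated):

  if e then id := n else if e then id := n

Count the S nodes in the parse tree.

2

[S [U if e then [M id := n] else [U if e then [S [M id := n]]]]]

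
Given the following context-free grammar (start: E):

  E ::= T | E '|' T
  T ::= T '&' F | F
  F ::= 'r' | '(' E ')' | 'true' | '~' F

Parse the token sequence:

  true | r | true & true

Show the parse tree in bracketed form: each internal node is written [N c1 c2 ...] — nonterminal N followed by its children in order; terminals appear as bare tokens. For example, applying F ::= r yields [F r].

E
E | T
E | T | T
T | T | T
F | T | T
true | T | T
true | F | T
true | r | T
true | r | T & F
true | r | F & F
true | r | true & F
true | r | true & true

[E [E [E [T [F true]]] | [T [F r]]] | [T [T [F true]] & [F true]]]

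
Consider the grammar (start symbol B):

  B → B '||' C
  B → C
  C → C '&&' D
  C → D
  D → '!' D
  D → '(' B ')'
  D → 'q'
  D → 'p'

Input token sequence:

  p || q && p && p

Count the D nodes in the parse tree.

[B [B [C [D p]]] || [C [C [C [D q]] && [D p]] && [D p]]]

4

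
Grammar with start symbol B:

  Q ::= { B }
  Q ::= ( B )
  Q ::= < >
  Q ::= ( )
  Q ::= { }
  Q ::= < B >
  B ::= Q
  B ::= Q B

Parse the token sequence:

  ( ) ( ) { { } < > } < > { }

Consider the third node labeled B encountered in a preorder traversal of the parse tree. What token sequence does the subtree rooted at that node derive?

[B [Q ( )] [B [Q ( )] [B [Q { [B [Q { }] [B [Q < >]]] }] [B [Q < >] [B [Q { }]]]]]]

{ { } < > } < > { }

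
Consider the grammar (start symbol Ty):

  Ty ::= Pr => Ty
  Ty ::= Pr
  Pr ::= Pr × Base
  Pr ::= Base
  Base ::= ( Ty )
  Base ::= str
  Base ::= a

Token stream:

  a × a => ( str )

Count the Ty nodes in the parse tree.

[Ty [Pr [Pr [Base a]] × [Base a]] => [Ty [Pr [Base ( [Ty [Pr [Base str]]] )]]]]

3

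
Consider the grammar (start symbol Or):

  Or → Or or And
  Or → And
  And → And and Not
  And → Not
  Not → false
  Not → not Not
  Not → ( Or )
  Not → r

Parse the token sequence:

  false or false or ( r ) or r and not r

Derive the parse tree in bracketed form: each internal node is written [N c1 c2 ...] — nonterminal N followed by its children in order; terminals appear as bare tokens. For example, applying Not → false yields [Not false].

Or
Or or And
Or or And or And
Or or And or And or And
And or And or And or And
Not or And or And or And
false or And or And or And
false or Not or And or And
false or false or And or And
false or false or Not or And
false or false or ( Or ) or And
false or false or ( And ) or And
false or false or ( Not ) or And
false or false or ( r ) or And
false or false or ( r ) or And and Not
false or false or ( r ) or Not and Not
false or false or ( r ) or r and Not
false or false or ( r ) or r and not Not
false or false or ( r ) or r and not r

[Or [Or [Or [Or [And [Not false]]] or [And [Not false]]] or [And [Not ( [Or [And [Not r]]] )]]] or [And [And [Not r]] and [Not not [Not r]]]]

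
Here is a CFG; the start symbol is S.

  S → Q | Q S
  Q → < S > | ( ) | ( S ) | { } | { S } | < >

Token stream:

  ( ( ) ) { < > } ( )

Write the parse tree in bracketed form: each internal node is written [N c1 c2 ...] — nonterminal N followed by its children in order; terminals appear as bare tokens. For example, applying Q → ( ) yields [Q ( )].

S
Q S
( S ) S
( Q ) S
( ( ) ) S
( ( ) ) Q S
( ( ) ) { S } S
( ( ) ) { Q } S
( ( ) ) { < > } S
( ( ) ) { < > } Q
( ( ) ) { < > } ( )

[S [Q ( [S [Q ( )]] )] [S [Q { [S [Q < >]] }] [S [Q ( )]]]]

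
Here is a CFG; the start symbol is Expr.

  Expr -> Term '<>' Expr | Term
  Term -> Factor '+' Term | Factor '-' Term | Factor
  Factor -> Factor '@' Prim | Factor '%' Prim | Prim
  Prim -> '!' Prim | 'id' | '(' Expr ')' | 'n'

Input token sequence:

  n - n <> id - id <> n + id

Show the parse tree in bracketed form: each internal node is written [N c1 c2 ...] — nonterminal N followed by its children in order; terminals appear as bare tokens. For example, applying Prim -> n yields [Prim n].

Expr
Term <> Expr
Factor - Term <> Expr
Prim - Term <> Expr
n - Term <> Expr
n - Factor <> Expr
n - Prim <> Expr
n - n <> Expr
n - n <> Term <> Expr
n - n <> Factor - Term <> Expr
n - n <> Prim - Term <> Expr
n - n <> id - Term <> Expr
n - n <> id - Factor <> Expr
n - n <> id - Prim <> Expr
n - n <> id - id <> Expr
n - n <> id - id <> Term
n - n <> id - id <> Factor + Term
n - n <> id - id <> Prim + Term
n - n <> id - id <> n + Term
n - n <> id - id <> n + Factor
n - n <> id - id <> n + Prim
n - n <> id - id <> n + id

[Expr [Term [Factor [Prim n]] - [Term [Factor [Prim n]]]] <> [Expr [Term [Factor [Prim id]] - [Term [Factor [Prim id]]]] <> [Expr [Term [Factor [Prim n]] + [Term [Factor [Prim id]]]]]]]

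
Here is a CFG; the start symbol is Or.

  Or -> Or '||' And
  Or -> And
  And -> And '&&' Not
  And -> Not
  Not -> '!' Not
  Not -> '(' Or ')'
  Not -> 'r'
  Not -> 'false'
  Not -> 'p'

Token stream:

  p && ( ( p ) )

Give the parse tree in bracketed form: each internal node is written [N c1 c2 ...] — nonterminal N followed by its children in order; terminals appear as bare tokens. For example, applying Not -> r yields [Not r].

Or
And
And && Not
Not && Not
p && Not
p && ( Or )
p && ( And )
p && ( Not )
p && ( ( Or ) )
p && ( ( And ) )
p && ( ( Not ) )
p && ( ( p ) )

[Or [And [And [Not p]] && [Not ( [Or [And [Not ( [Or [And [Not p]]] )]]] )]]]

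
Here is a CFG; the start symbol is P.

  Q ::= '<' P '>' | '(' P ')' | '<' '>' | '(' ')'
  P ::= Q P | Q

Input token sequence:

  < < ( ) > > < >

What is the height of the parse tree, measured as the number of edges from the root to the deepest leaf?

[P [Q < [P [Q < [P [Q ( )]] >]] >] [P [Q < >]]]

6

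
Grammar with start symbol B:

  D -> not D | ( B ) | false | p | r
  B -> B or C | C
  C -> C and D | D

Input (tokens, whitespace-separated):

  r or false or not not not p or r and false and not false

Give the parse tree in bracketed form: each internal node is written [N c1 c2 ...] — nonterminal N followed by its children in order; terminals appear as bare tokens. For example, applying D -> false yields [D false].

[B [B [B [B [C [D r]]] or [C [D false]]] or [C [D not [D not [D not [D p]]]]]] or [C [C [C [D r]] and [D false]] and [D not [D false]]]]

B
B or C
B or C or C
B or C or C or C
C or C or C or C
D or C or C or C
r or C or C or C
r or D or C or C
r or false or C or C
r or false or D or C
r or false or not D or C
r or false or not not D or C
r or false or not not not D or C
r or false or not not not p or C
r or false or not not not p or C and D
r or false or not not not p or C and D and D
r or false or not not not p or D and D and D
r or false or not not not p or r and D and D
r or false or not not not p or r and false and D
r or false or not not not p or r and false and not D
r or false or not not not p or r and false and not false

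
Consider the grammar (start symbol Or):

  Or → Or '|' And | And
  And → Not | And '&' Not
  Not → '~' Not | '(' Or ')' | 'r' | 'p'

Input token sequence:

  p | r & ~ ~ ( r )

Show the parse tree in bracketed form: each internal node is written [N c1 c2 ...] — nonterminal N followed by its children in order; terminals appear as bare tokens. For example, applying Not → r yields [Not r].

[Or [Or [And [Not p]]] | [And [And [Not r]] & [Not ~ [Not ~ [Not ( [Or [And [Not r]]] )]]]]]

Or
Or | And
And | And
Not | And
p | And
p | And & Not
p | Not & Not
p | r & Not
p | r & ~ Not
p | r & ~ ~ Not
p | r & ~ ~ ( Or )
p | r & ~ ~ ( And )
p | r & ~ ~ ( Not )
p | r & ~ ~ ( r )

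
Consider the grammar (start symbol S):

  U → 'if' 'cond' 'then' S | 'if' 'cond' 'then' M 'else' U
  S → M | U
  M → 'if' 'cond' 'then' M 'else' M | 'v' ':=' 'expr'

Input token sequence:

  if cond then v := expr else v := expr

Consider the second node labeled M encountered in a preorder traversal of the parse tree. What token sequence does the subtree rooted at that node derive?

v := expr

[S [M if cond then [M v := expr] else [M v := expr]]]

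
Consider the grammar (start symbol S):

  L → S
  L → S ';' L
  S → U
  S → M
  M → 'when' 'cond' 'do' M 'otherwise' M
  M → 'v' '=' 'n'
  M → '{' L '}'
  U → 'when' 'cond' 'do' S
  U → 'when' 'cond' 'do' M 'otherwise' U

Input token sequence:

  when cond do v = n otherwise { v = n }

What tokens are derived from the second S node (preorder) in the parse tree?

[S [M when cond do [M v = n] otherwise [M { [L [S [M v = n]]] }]]]

v = n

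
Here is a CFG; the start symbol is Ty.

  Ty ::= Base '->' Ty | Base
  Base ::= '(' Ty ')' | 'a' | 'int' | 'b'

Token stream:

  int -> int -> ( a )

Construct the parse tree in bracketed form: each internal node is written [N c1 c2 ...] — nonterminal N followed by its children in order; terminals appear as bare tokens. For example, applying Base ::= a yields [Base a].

[Ty [Base int] -> [Ty [Base int] -> [Ty [Base ( [Ty [Base a]] )]]]]

Ty
Base -> Ty
int -> Ty
int -> Base -> Ty
int -> int -> Ty
int -> int -> Base
int -> int -> ( Ty )
int -> int -> ( Base )
int -> int -> ( a )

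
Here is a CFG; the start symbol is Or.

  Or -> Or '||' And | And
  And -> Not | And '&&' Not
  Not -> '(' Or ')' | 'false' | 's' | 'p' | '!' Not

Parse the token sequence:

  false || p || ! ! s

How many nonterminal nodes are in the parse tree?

[Or [Or [Or [And [Not false]]] || [And [Not p]]] || [And [Not ! [Not ! [Not s]]]]]

11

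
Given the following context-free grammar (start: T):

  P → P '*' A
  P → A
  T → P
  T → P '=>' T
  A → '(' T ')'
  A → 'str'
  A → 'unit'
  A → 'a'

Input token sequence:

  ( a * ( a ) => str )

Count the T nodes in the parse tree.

4

[T [P [A ( [T [P [P [A a]] * [A ( [T [P [A a]]] )]] => [T [P [A str]]]] )]]]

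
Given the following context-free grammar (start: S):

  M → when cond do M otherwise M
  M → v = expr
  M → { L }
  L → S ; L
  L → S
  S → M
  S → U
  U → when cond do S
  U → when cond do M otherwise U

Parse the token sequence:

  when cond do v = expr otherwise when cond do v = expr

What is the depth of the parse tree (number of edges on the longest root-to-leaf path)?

[S [U when cond do [M v = expr] otherwise [U when cond do [S [M v = expr]]]]]

5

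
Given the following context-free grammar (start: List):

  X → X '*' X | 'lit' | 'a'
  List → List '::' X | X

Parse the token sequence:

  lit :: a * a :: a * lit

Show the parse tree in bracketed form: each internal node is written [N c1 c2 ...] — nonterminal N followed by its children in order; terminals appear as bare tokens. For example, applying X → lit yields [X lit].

[List [List [List [X lit]] :: [X [X a] * [X a]]] :: [X [X a] * [X lit]]]

List
List :: X
List :: X :: X
X :: X :: X
lit :: X :: X
lit :: X * X :: X
lit :: a * X :: X
lit :: a * a :: X
lit :: a * a :: X * X
lit :: a * a :: a * X
lit :: a * a :: a * lit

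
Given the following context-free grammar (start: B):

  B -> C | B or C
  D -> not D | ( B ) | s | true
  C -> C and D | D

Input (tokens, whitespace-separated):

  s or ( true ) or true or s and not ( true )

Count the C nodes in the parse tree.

7

[B [B [B [B [C [D s]]] or [C [D ( [B [C [D true]]] )]]] or [C [D true]]] or [C [C [D s]] and [D not [D ( [B [C [D true]]] )]]]]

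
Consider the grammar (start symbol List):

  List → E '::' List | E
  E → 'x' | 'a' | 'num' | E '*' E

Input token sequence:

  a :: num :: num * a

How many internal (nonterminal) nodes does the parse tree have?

8

[List [E a] :: [List [E num] :: [List [E [E num] * [E a]]]]]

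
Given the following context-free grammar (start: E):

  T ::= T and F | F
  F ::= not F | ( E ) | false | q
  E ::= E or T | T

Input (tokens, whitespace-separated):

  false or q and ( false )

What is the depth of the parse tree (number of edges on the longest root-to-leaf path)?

6

[E [E [T [F false]]] or [T [T [F q]] and [F ( [E [T [F false]]] )]]]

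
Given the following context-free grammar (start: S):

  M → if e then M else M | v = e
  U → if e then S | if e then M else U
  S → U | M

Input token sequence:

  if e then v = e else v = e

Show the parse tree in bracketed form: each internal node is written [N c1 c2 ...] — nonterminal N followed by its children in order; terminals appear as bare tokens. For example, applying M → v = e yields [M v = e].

S
M
if e then M else M
if e then v = e else M
if e then v = e else v = e

[S [M if e then [M v = e] else [M v = e]]]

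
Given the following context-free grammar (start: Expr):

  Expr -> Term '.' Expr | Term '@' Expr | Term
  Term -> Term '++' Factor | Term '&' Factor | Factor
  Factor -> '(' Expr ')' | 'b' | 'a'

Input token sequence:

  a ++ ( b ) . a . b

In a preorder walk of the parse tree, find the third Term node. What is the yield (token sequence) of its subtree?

[Expr [Term [Term [Factor a]] ++ [Factor ( [Expr [Term [Factor b]]] )]] . [Expr [Term [Factor a]] . [Expr [Term [Factor b]]]]]

b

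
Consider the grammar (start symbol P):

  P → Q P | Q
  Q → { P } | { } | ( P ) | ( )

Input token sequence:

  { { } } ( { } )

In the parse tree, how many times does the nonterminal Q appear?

[P [Q { [P [Q { }]] }] [P [Q ( [P [Q { }]] )]]]

4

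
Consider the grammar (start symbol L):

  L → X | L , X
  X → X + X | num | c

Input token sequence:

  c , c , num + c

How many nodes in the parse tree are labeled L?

[L [L [L [X c]] , [X c]] , [X [X num] + [X c]]]

3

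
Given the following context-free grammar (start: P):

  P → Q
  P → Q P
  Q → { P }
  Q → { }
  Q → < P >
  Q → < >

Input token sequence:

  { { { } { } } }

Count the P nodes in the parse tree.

[P [Q { [P [Q { [P [Q { }] [P [Q { }]]] }]] }]]

4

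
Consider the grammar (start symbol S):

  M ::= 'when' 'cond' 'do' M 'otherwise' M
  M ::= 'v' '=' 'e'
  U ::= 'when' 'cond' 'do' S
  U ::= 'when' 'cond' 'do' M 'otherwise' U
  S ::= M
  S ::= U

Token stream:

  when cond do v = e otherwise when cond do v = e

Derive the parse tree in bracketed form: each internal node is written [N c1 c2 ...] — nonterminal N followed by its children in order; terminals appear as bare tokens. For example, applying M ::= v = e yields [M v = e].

S
U
when cond do M otherwise U
when cond do v = e otherwise U
when cond do v = e otherwise when cond do S
when cond do v = e otherwise when cond do M
when cond do v = e otherwise when cond do v = e

[S [U when cond do [M v = e] otherwise [U when cond do [S [M v = e]]]]]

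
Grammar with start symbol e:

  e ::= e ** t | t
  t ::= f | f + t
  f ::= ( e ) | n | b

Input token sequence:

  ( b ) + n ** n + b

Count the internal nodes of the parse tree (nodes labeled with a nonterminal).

13

[e [e [t [f ( [e [t [f b]]] )] + [t [f n]]]] ** [t [f n] + [t [f b]]]]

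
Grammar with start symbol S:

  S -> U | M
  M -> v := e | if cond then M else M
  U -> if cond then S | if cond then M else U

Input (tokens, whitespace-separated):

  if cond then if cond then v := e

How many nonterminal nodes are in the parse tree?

[S [U if cond then [S [U if cond then [S [M v := e]]]]]]

6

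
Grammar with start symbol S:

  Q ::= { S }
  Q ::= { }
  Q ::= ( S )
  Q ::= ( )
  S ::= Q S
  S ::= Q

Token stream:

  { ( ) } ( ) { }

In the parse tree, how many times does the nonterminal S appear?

4

[S [Q { [S [Q ( )]] }] [S [Q ( )] [S [Q { }]]]]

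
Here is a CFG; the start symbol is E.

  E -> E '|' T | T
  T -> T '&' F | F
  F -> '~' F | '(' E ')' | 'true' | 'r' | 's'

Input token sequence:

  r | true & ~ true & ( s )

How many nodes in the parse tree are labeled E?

3

[E [E [T [F r]]] | [T [T [T [F true]] & [F ~ [F true]]] & [F ( [E [T [F s]]] )]]]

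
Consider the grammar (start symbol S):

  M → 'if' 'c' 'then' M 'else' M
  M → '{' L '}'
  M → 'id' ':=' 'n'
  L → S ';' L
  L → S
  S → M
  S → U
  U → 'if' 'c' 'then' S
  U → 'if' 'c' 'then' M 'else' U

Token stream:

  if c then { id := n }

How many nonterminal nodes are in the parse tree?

[S [U if c then [S [M { [L [S [M id := n]]] }]]]]

7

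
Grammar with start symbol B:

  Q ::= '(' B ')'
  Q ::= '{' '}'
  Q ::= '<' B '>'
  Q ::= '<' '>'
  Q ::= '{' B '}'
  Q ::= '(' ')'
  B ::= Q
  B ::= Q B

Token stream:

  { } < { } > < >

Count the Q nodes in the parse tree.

[B [Q { }] [B [Q < [B [Q { }]] >] [B [Q < >]]]]

4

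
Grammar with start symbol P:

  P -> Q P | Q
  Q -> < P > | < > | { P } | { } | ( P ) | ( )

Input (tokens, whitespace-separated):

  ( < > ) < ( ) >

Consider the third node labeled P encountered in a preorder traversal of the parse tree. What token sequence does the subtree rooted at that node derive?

[P [Q ( [P [Q < >]] )] [P [Q < [P [Q ( )]] >]]]

< ( ) >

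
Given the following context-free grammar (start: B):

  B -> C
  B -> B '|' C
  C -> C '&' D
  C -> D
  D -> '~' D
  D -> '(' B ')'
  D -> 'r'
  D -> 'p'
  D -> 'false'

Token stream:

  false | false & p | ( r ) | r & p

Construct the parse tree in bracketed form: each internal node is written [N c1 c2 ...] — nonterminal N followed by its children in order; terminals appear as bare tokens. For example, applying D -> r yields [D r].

[B [B [B [B [C [D false]]] | [C [C [D false]] & [D p]]] | [C [D ( [B [C [D r]]] )]]] | [C [C [D r]] & [D p]]]

B
B | C
B | C | C
B | C | C | C
C | C | C | C
D | C | C | C
false | C | C | C
false | C & D | C | C
false | D & D | C | C
false | false & D | C | C
false | false & p | C | C
false | false & p | D | C
false | false & p | ( B ) | C
false | false & p | ( C ) | C
false | false & p | ( D ) | C
false | false & p | ( r ) | C
false | false & p | ( r ) | C & D
false | false & p | ( r ) | D & D
false | false & p | ( r ) | r & D
false | false & p | ( r ) | r & p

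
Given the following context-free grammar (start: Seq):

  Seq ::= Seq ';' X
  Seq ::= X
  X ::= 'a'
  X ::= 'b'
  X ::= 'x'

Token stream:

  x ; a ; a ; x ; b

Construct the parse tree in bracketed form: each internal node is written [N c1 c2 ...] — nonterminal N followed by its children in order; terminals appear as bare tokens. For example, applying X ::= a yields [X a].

Seq
Seq ; X
Seq ; X ; X
Seq ; X ; X ; X
Seq ; X ; X ; X ; X
X ; X ; X ; X ; X
x ; X ; X ; X ; X
x ; a ; X ; X ; X
x ; a ; a ; X ; X
x ; a ; a ; x ; X
x ; a ; a ; x ; b

[Seq [Seq [Seq [Seq [Seq [X x]] ; [X a]] ; [X a]] ; [X x]] ; [X b]]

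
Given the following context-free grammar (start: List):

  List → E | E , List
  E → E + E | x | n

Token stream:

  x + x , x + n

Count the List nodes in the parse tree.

[List [E [E x] + [E x]] , [List [E [E x] + [E n]]]]

2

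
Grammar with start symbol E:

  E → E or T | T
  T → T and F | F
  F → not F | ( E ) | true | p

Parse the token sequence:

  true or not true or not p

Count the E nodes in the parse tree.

3

[E [E [E [T [F true]]] or [T [F not [F true]]]] or [T [F not [F p]]]]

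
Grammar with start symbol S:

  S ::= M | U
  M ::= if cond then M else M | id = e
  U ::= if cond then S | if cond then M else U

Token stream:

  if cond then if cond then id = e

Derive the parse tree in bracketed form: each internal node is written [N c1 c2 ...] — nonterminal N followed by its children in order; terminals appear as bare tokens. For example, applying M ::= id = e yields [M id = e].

S
U
if cond then S
if cond then U
if cond then if cond then S
if cond then if cond then M
if cond then if cond then id = e

[S [U if cond then [S [U if cond then [S [M id = e]]]]]]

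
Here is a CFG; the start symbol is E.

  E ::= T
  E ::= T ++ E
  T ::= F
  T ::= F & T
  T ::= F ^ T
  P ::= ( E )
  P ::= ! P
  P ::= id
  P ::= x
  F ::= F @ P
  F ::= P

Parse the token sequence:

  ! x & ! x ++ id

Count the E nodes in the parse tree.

[E [T [F [P ! [P x]]] & [T [F [P ! [P x]]]]] ++ [E [T [F [P id]]]]]

2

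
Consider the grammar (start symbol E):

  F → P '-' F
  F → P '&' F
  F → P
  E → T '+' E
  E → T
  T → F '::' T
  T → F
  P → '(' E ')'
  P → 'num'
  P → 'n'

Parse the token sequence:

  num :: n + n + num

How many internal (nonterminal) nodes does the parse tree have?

[E [T [F [P num]] :: [T [F [P n]]]] + [E [T [F [P n]]] + [E [T [F [P num]]]]]]

15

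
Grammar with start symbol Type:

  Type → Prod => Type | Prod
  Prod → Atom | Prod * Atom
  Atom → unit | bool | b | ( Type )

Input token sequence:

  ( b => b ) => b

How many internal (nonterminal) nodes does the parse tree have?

[Type [Prod [Atom ( [Type [Prod [Atom b]] => [Type [Prod [Atom b]]]] )]] => [Type [Prod [Atom b]]]]

12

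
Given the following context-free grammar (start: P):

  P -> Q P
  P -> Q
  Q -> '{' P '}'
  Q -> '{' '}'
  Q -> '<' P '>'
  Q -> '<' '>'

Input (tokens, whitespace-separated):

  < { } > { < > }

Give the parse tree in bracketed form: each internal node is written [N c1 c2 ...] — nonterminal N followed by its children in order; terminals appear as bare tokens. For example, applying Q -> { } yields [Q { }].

[P [Q < [P [Q { }]] >] [P [Q { [P [Q < >]] }]]]

P
Q P
< P > P
< Q > P
< { } > P
< { } > Q
< { } > { P }
< { } > { Q }
< { } > { < > }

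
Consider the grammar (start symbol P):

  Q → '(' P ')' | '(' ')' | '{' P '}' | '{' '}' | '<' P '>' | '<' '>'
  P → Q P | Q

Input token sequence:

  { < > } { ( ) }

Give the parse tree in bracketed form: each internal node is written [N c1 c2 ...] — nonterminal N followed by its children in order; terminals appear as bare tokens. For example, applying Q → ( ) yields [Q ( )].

P
Q P
{ P } P
{ Q } P
{ < > } P
{ < > } Q
{ < > } { P }
{ < > } { Q }
{ < > } { ( ) }

[P [Q { [P [Q < >]] }] [P [Q { [P [Q ( )]] }]]]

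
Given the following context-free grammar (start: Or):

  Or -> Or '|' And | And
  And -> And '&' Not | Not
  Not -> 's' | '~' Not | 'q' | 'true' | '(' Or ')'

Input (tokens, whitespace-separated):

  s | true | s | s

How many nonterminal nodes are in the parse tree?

[Or [Or [Or [Or [And [Not s]]] | [And [Not true]]] | [And [Not s]]] | [And [Not s]]]

12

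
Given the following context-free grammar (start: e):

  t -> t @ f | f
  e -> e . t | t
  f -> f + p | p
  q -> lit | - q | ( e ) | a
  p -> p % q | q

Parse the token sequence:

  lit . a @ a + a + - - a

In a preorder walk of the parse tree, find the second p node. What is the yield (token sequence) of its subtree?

a

[e [e [t [f [p [q lit]]]]] . [t [t [f [p [q a]]]] @ [f [f [f [p [q a]]] + [p [q a]]] + [p [q - [q - [q a]]]]]]]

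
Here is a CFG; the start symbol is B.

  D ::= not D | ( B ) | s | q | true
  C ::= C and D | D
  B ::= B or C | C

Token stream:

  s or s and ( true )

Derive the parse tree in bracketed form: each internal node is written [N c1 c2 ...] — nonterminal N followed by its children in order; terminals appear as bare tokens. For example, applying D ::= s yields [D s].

B
B or C
C or C
D or C
s or C
s or C and D
s or D and D
s or s and D
s or s and ( B )
s or s and ( C )
s or s and ( D )
s or s and ( true )

[B [B [C [D s]]] or [C [C [D s]] and [D ( [B [C [D true]]] )]]]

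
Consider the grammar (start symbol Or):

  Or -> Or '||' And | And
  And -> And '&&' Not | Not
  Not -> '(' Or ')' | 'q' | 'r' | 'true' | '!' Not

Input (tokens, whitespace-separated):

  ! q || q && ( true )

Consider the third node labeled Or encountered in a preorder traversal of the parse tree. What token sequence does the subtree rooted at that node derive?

[Or [Or [And [Not ! [Not q]]]] || [And [And [Not q]] && [Not ( [Or [And [Not true]]] )]]]

true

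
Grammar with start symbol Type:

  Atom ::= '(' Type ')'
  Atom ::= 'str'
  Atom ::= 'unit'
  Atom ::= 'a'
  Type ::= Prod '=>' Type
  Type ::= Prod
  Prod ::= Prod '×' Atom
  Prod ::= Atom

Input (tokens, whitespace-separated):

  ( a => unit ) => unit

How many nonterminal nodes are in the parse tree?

[Type [Prod [Atom ( [Type [Prod [Atom a]] => [Type [Prod [Atom unit]]]] )]] => [Type [Prod [Atom unit]]]]

12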